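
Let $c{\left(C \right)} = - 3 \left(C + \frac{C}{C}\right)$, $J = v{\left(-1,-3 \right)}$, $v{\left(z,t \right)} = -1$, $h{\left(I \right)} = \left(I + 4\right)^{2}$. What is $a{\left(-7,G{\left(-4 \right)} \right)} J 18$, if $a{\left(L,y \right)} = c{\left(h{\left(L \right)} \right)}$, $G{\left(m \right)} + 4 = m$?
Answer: $540$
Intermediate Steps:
$G{\left(m \right)} = -4 + m$
$h{\left(I \right)} = \left(4 + I\right)^{2}$
$J = -1$
$c{\left(C \right)} = -3 - 3 C$ ($c{\left(C \right)} = - 3 \left(C + 1\right) = - 3 \left(1 + C\right) = -3 - 3 C$)
$a{\left(L,y \right)} = -3 - 3 \left(4 + L\right)^{2}$
$a{\left(-7,G{\left(-4 \right)} \right)} J 18 = \left(-3 - 3 \left(4 - 7\right)^{2}\right) \left(\left(-1\right) 18\right) = \left(-3 - 3 \left(-3\right)^{2}\right) \left(-18\right) = \left(-3 - 27\right) \left(-18\right) = \left(-30\right) \left(-18\right) = 540$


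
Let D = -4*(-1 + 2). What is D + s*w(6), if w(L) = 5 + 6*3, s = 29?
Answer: 663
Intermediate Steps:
w(L) = 23 (w(L) = 5 + 18 = 23)
D = -4 (D = -4*1 = -4)
D + s*w(6) = -4 + 29*23 = -4 + 667 = 663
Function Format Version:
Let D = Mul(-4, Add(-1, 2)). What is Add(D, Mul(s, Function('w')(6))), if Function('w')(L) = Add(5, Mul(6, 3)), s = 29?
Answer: 663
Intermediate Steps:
Function('w')(L) = 23 (Function('w')(L) = Add(5, 18) = 23)
D = -4 (D = Mul(-4, 1) = -4)
Add(D, Mul(s, Function('w')(6))) = Add(-4, Mul(29, 23)) = Add(-4, 667) = 663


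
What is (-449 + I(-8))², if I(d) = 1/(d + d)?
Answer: 51624225/256 ≈ 2.0166e+5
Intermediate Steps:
I(d) = 1/(2*d)
(-449 + I(-8))² = (-449 + (½)/(-8))² = (-449 + (½)*(-⅛))² = (-449 - 1/16)² = (-7185/16)² = 51624225/256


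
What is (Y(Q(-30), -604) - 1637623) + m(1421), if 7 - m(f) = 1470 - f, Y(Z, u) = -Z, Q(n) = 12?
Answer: -1637677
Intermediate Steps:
m(f) = -1463 + f (m(f) = 7 - (1470 - f) = 7 + (-1470 + f) = -1463 + f)
(Y(Q(-30), -604) - 1637623) + m(1421) = (-1*12 - 1637623) + (-1463 + 1421) = (-12 - 1637623) - 42 = -1637635 - 42 = -1637677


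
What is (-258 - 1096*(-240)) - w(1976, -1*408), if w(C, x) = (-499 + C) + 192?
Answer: 261113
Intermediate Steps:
w(C, x) = -307 + C
(-258 - 1096*(-240)) - w(1976, -1*408) = (-258 - 1096*(-240)) - (-307 + 1976) = (-258 + 263040) - 1*1669 = 262782 - 1669 = 261113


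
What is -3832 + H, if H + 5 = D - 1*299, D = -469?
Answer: -4605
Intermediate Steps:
H = -773 (H = -5 + (-469 - 1*299) = -5 + (-469 - 299) = -5 - 768 = -773)
-3832 + H = -3832 - 773 = -4605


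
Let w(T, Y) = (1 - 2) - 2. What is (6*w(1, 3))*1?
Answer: -18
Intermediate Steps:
w(T, Y) = -3 (w(T, Y) = -1 - 2 = -3)
(6*w(1, 3))*1 = (6*(-3))*1 = -18*1 = -18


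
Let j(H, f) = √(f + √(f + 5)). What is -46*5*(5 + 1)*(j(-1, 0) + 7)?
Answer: -9660 - 1380*5^(¼) ≈ -11724.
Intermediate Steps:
j(H, f) = √(f + √(5 + f))
-46*5*(5 + 1)*(j(-1, 0) + 7) = -46*5*(5 + 1)*(√(0 + √(5 + 0)) + 7) = -46*5*6*(√(0 + √5) + 7) = -1380*(√(√5) + 7) = -1380*(5^(¼) + 7) = -1380*(7 + 5^(¼)) = -46*(210 + 30*5^(¼)) = -9660 - 1380*5^(¼)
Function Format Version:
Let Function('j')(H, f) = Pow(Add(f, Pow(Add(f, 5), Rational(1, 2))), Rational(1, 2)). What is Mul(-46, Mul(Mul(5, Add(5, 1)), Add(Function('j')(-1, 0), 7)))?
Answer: Add(-9660, Mul(-1380, Pow(5, Rational(1, 4)))) ≈ -11724.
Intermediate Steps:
Function('j')(H, f) = Pow(Add(f, Pow(Add(5, f), Rational(1, 2))), Rational(1, 2))
Mul(-46, Mul(Mul(5, Add(5, 1)), Add(Function('j')(-1, 0), 7))) = Mul(-46, Mul(Mul(5, Add(5, 1)), Add(Pow(Add(0, Pow(Add(5, 0), Rational(1, 2))), Rational(1, 2)), 7))) = Mul(-46, Mul(Mul(5, 6), Add(Pow(Add(0, Pow(5, Rational(1, 2))), Rational(1, 2)), 7))) = Mul(-46, Mul(30, Add(Pow(Pow(5, Rational(1, 2)), Rational(1, 2)), 7))) = Mul(-46, Mul(30, Add(Pow(5, Rational(1, 4)), 7))) = Mul(-46, Mul(30, Add(7, Pow(5, Rational(1, 4))))) = Mul(-46, Add(210, Mul(30, Pow(5, Rational(1, 4))))) = Add(-9660, Mul(-1380, Pow(5, Rational(1, 4))))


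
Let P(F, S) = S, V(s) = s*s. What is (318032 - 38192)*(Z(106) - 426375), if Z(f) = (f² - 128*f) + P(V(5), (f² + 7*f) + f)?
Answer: -116587780320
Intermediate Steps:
V(s) = s²
Z(f) = -120*f + 2*f² (Z(f) = (f² - 128*f) + ((f² + 7*f) + f) = (f² - 128*f) + (f² + 8*f) = -120*f + 2*f²)
(318032 - 38192)*(Z(106) - 426375) = (318032 - 38192)*(2*106*(-60 + 106) - 426375) = 279840*(2*106*46 - 426375) = 279840*(9752 - 426375) = 279840*(-416623) = -116587780320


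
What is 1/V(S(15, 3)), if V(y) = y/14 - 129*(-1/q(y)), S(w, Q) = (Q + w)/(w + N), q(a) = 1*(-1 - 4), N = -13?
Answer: -70/1761 ≈ -0.039750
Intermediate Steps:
q(a) = -5 (q(a) = 1*(-5) = -5)
S(w, Q) = (Q + w)/(-13 + w) (S(w, Q) = (Q + w)/(w - 13) = (Q + w)/(-13 + w))
V(y) = -129/5 + y/14 (V(y) = y/14 - 129/((-1*(-5))) = y*(1/14) - 129/5 = y/14 - 129*⅕ = y/14 - 129/5 = -129/5 + y/14)
1/V(S(15, 3)) = 1/(-129/5 + ((3 + 15)/(-13 + 15))/14) = 1/(-129/5 + (18/2)/14) = 1/(-129/5 + ((½)*18)/14) = 1/(-129/5 + (1/14)*9) = 1/(-129/5 + 9/14) = 1/(-1761/70) = -70/1761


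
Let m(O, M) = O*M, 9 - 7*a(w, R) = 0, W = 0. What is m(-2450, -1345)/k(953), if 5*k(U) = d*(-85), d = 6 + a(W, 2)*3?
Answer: -23066750/1173 ≈ -19665.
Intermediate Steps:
a(w, R) = 9/7 (a(w, R) = 9/7 - ⅐*0 = 9/7 + 0 = 9/7)
d = 69/7 (d = 6 + (9/7)*3 = 6 + 27/7 = 69/7 ≈ 9.8571)
k(U) = -1173/7 (k(U) = ((69/7)*(-85))/5 = (⅕)*(-5865/7) = -1173/7)
m(O, M) = M*O
m(-2450, -1345)/k(953) = (-1345*(-2450))/(-1173/7) = 3295250*(-7/1173) = -23066750/1173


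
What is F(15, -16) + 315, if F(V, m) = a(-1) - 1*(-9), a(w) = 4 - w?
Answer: 329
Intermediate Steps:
F(V, m) = 14 (F(V, m) = (4 - 1*(-1)) - 1*(-9) = (4 + 1) + 9 = 5 + 9 = 14)
F(15, -16) + 315 = 14 + 315 = 329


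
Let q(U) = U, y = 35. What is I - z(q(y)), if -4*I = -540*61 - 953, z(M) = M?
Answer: 33753/4 ≈ 8438.3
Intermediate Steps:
I = 33893/4 (I = -(-540*61 - 953)/4 = -(-32940 - 953)/4 = -1/4*(-33893) = 33893/4 ≈ 8473.3)
I - z(q(y)) = 33893/4 - 1*35 = 33893/4 - 35 = 33753/4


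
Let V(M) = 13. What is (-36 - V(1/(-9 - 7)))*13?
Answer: -637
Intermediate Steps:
(-36 - V(1/(-9 - 7)))*13 = (-36 - 1*13)*13 = (-36 - 13)*13 = -49*13 = -637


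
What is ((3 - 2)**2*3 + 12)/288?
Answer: 5/96 ≈ 0.052083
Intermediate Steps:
((3 - 2)**2*3 + 12)/288 = (1**2*3 + 12)*(1/288) = (1*3 + 12)*(1/288) = (3 + 12)*(1/288) = 15*(1/288) = 5/96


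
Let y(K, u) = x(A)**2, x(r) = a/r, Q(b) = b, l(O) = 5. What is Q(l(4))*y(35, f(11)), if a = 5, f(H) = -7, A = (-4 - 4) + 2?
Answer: 125/36 ≈ 3.4722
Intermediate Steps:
A = -6 (A = -8 + 2 = -6)
x(r) = 5/r
y(K, u) = 25/36 (y(K, u) = (5/(-6))**2 = (5*(-1/6))**2 = (-5/6)**2 = 25/36)
Q(l(4))*y(35, f(11)) = 5*(25/36) = 125/36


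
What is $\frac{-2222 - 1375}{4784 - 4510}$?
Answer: $- \frac{3597}{274} \approx -13.128$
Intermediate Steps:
$\frac{-2222 - 1375}{4784 - 4510} = - \frac{3597}{274}$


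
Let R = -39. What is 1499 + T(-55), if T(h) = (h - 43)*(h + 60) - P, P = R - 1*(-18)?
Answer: 1030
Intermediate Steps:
P = -21 (P = -39 - 1*(-18) = -39 + 18 = -21)
T(h) = 21 + (-43 + h)*(60 + h) (T(h) = (h - 43)*(h + 60) - 1*(-21) = (-43 + h)*(60 + h) + 21 = 21 + (-43 + h)*(60 + h))
1499 + T(-55) = 1499 + (-2559 + (-55)**2 + 17*(-55)) = 1499 + (-2559 + 3025 - 935) = 1499 - 469 = 1030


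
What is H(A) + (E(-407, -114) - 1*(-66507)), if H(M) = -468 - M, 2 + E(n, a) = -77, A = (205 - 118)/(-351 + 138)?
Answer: 4683189/71 ≈ 65960.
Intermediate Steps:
A = -29/71 (A = 87/(-213) = 87*(-1/213) = -29/71 ≈ -0.40845)
E(n, a) = -79 (E(n, a) = -2 - 77 = -79)
H(A) + (E(-407, -114) - 1*(-66507)) = (-468 - 1*(-29/71)) + (-79 - 1*(-66507)) = (-468 + 29/71) + (-79 + 66507) = -33199/71 + 66428 = 4683189/71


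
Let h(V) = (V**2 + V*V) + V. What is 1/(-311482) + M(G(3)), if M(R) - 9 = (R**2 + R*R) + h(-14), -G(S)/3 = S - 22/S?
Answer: 225824449/311482 ≈ 725.00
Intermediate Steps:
h(V) = V + 2*V**2 (h(V) = (V**2 + V**2) + V = 2*V**2 + V = V + 2*V**2)
G(S) = -3*S + 66/S (G(S) = -3*(S - 22/S) = -3*S + 66/S)
M(R) = 387 + 2*R**2 (M(R) = 9 + ((R**2 + R*R) - 14*(1 + 2*(-14))) = 9 + ((R**2 + R**2) - 14*(1 - 28)) = 9 + (2*R**2 - 14*(-27)) = 9 + (2*R**2 + 378) = 9 + (378 + 2*R**2) = 387 + 2*R**2)
1/(-311482) + M(G(3)) = 1/(-311482) + (387 + 2*(-3*3 + 66/3)**2) = -1/311482 + (387 + 2*(-9 + 66*(1/3))**2) = -1/311482 + (387 + 2*(-9 + 22)**2) = -1/311482 + (387 + 2*13**2) = -1/311482 + (387 + 2*169) = -1/311482 + (387 + 338) = -1/311482 + 725 = 225824449/311482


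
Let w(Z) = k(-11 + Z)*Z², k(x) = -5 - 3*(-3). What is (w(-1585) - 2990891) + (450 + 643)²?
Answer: 8252658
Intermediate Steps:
k(x) = 4 (k(x) = -5 + 9 = 4)
w(Z) = 4*Z²
(w(-1585) - 2990891) + (450 + 643)² = (4*(-1585)² - 2990891) + (450 + 643)² = (4*2512225 - 2990891) + 1093² = (10048900 - 2990891) + 1194649 = 7058009 + 1194649 = 8252658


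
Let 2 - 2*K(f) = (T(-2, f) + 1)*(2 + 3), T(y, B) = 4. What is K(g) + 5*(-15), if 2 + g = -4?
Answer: -173/2 ≈ -86.500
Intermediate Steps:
g = -6 (g = -2 - 4 = -6)
K(f) = -23/2 (K(f) = 1 - (4 + 1)*(2 + 3)/2 = 1 - 5*5/2 = 1 - ½*25 = 1 - 25/2 = -23/2)
K(g) + 5*(-15) = -23/2 + 5*(-15) = -23/2 - 75 = -173/2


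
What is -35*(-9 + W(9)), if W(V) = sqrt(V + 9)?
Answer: 315 - 105*sqrt(2) ≈ 166.51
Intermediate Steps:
W(V) = sqrt(9 + V)
-35*(-9 + W(9)) = -35*(-9 + sqrt(9 + 9)) = -35*(-9 + sqrt(18)) = -35*(-9 + 3*sqrt(2)) = 315 - 105*sqrt(2)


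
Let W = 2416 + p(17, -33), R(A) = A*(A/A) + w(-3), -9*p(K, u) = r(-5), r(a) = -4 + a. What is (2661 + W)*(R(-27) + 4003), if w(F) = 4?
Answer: 20210440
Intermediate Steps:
p(K, u) = 1 (p(K, u) = -(-4 - 5)/9 = -⅑*(-9) = 1)
R(A) = 4 + A (R(A) = A*(A/A) + 4 = A*1 + 4 = A + 4 = 4 + A)
W = 2417 (W = 2416 + 1 = 2417)
(2661 + W)*(R(-27) + 4003) = (2661 + 2417)*((4 - 27) + 4003) = 5078*(-23 + 4003) = 5078*3980 = 20210440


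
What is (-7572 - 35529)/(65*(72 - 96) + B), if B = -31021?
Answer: 43101/32581 ≈ 1.3229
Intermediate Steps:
(-7572 - 35529)/(65*(72 - 96) + B) = (-7572 - 35529)/(65*(72 - 96) - 31021) = -43101/(65*(-24) - 31021) = -43101/(-1560 - 31021) = -43101/(-32581) = -43101*(-1/32581) = 43101/32581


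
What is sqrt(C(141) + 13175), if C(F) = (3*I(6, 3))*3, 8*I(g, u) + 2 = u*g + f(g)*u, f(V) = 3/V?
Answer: sqrt(211115)/4 ≈ 114.87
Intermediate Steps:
I(g, u) = -1/4 + g*u/8 + 3*u/(8*g) (I(g, u) = -1/4 + (u*g + (3/g)*u)/8 = -1/4 + (g*u + 3*u/g)/8 = -1/4 + (g*u/8 + 3*u/(8*g)) = -1/4 + g*u/8 + 3*u/(8*g))
C(F) = 315/16 (C(F) = (3*((1/8)*(3*3 + 6*(-2 + 6*3))/6))*3 = (3*((1/8)*(1/6)*(9 + 6*(-2 + 18))))*3 = (3*((1/8)*(1/6)*(9 + 6*16)))*3 = (3*((1/8)*(1/6)*(9 + 96)))*3 = (3*((1/8)*(1/6)*105))*3 = (3*(35/16))*3 = (105/16)*3 = 315/16)
sqrt(C(141) + 13175) = sqrt(315/16 + 13175) = sqrt(211115/16) = sqrt(211115)/4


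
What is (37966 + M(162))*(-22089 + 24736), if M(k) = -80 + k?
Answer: 100713056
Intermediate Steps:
(37966 + M(162))*(-22089 + 24736) = (37966 + (-80 + 162))*(-22089 + 24736) = (37966 + 82)*2647 = 38048*2647 = 100713056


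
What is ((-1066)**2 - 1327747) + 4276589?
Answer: 4085198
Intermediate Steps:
((-1066)**2 - 1327747) + 4276589 = (1136356 - 1327747) + 4276589 = -191391 + 4276589 = 4085198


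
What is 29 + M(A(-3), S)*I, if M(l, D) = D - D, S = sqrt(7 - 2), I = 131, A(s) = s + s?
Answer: 29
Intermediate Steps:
A(s) = 2*s
S = sqrt(5) ≈ 2.2361
M(l, D) = 0
29 + M(A(-3), S)*I = 29 + 0*131 = 29 + 0 = 29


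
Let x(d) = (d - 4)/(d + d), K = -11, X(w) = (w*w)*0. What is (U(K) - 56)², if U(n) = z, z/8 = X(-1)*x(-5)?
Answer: 3136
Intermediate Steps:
X(w) = 0 (X(w) = w²*0 = 0)
x(d) = (-4 + d)/(2*d) (x(d) = (-4 + d)/((2*d)) = (-4 + d)*(1/(2*d)) = (-4 + d)/(2*d))
z = 0 (z = 8*(0*((½)*(-4 - 5)/(-5))) = 8*(0*((½)*(-⅕)*(-9))) = 8*(0*(9/10)) = 8*0 = 0)
U(n) = 0
(U(K) - 56)² = (0 - 56)² = (-56)² = 3136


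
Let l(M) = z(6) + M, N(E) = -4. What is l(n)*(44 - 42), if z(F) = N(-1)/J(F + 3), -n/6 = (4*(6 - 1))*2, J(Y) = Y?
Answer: -4328/9 ≈ -480.89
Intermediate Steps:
n = -240 (n = -6*4*(6 - 1)*2 = -6*4*5*2 = -120*2 = -6*40 = -240)
z(F) = -4/(3 + F) (z(F) = -4/(F + 3) = -4/(3 + F))
l(M) = -4/9 + M (l(M) = -4/(3 + 6) + M = -4/9 + M)
l(n)*(44 - 42) = (-4/9 - 240)*(44 - 42) = -2164/9*2 = -4328/9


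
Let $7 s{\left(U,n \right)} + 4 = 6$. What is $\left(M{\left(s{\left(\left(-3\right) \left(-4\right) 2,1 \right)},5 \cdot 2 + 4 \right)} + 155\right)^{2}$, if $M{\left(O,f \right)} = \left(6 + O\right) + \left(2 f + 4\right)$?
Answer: $\frac{1830609}{49} \approx 37359.0$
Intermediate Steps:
$s{\left(U,n \right)} = \frac{2}{7}$ ($s{\left(U,n \right)} = - \frac{4}{7} + \frac{1}{7} \cdot 6 = - \frac{4}{7} + \frac{6}{7} = \frac{2}{7}$)
$M{\left(O,f \right)} = 10 + O + 2 f$ ($M{\left(O,f \right)} = \left(6 + O\right) + \left(4 + 2 f\right) = 10 + O + 2 f$)
$\left(M{\left(s{\left(\left(-3\right) \left(-4\right) 2,1 \right)},5 \cdot 2 + 4 \right)} + 155\right)^{2} = \left(\left(10 + \frac{2}{7} + 2 \left(5 \cdot 2 + 4\right)\right) + 155\right)^{2} = \left(\left(10 + \frac{2}{7} + 2 \left(10 + 4\right)\right) + 155\right)^{2} = \left(\left(10 + \frac{2}{7} + 2 \cdot 14\right) + 155\right)^{2} = \left(\left(10 + \frac{2}{7} + 28\right) + 155\right)^{2} = \left(\frac{268}{7} + 155\right)^{2} = \left(\frac{1353}{7}\right)^{2} = \frac{1830609}{49}$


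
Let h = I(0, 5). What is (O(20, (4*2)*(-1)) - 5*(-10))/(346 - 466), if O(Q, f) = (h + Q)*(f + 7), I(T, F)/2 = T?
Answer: -1/4 ≈ -0.25000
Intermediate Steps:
I(T, F) = 2*T
h = 0 (h = 2*0 = 0)
O(Q, f) = Q*(7 + f) (O(Q, f) = (0 + Q)*(f + 7) = Q*(7 + f))
(O(20, (4*2)*(-1)) - 5*(-10))/(346 - 466) = (20*(7 + (4*2)*(-1)) - 5*(-10))/(346 - 466) = (20*(7 + 8*(-1)) + 50)/(-120) = (20*(7 - 8) + 50)*(-1/120) = (20*(-1) + 50)*(-1/120) = (-20 + 50)*(-1/120) = 30*(-1/120) = -1/4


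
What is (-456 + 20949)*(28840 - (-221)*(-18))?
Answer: 509496966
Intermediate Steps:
(-456 + 20949)*(28840 - (-221)*(-18)) = 20493*(28840 - 13*306) = 20493*(28840 - 3978) = 20493*24862 = 509496966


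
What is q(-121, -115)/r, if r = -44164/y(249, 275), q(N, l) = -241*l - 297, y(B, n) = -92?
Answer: 630614/11041 ≈ 57.116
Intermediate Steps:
q(N, l) = -297 - 241*l
r = 11041/23 (r = -44164/(-92) = -44164*(-1/92) = 11041/23 ≈ 480.04)
q(-121, -115)/r = (-297 - 241*(-115))/(11041/23) = (-297 + 27715)*(23/11041) = 27418*(23/11041) = 630614/11041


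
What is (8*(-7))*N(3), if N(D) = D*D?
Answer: -504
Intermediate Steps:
N(D) = D**2
(8*(-7))*N(3) = (8*(-7))*3**2 = -56*9 = -504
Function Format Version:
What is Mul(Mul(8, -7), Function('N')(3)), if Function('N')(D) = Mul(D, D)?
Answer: -504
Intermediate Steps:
Function('N')(D) = Pow(D, 2)
Mul(Mul(8, -7), Function('N')(3)) = Mul(Mul(8, -7), Pow(3, 2)) = Mul(-56, 9) = -504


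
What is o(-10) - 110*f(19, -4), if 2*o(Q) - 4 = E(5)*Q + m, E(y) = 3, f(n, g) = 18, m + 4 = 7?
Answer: -3983/2 ≈ -1991.5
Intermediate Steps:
m = 3 (m = -4 + 7 = 3)
o(Q) = 7/2 + 3*Q/2 (o(Q) = 2 + (3*Q + 3)/2 = 2 + (3 + 3*Q)/2 = 2 + (3/2 + 3*Q/2) = 7/2 + 3*Q/2)
o(-10) - 110*f(19, -4) = (7/2 + (3/2)*(-10)) - 110*18 = (7/2 - 15) - 1980 = -23/2 - 1980 = -3983/2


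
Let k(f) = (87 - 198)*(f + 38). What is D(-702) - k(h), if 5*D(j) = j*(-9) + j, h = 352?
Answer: 222066/5 ≈ 44413.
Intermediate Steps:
k(f) = -4218 - 111*f (k(f) = -111*(38 + f) = -4218 - 111*f)
D(j) = -8*j/5 (D(j) = (j*(-9) + j)/5 = (-9*j + j)/5 = (-8*j)/5 = -8*j/5)
D(-702) - k(h) = -8/5*(-702) - (-4218 - 111*352) = 5616/5 - (-4218 - 39072) = 5616/5 - 1*(-43290) = 5616/5 + 43290 = 222066/5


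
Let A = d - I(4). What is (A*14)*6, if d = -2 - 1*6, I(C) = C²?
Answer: -2016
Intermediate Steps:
d = -8 (d = -2 - 6 = -8)
A = -24 (A = -8 - 1*4² = -8 - 1*16 = -8 - 16 = -24)
(A*14)*6 = -24*14*6 = -336*6 = -2016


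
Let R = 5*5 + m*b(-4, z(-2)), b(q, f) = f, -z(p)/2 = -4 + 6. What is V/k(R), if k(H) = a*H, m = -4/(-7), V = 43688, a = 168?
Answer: 5461/477 ≈ 11.449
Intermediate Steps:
z(p) = -4 (z(p) = -2*(-4 + 6) = -2*2 = -4)
m = 4/7 (m = -4*(-⅐) = 4/7 ≈ 0.57143)
R = 159/7 (R = 5*5 + (4/7)*(-4) = 25 - 16/7 = 159/7 ≈ 22.714)
k(H) = 168*H
V/k(R) = 43688/((168*(159/7))) = 43688/3816 = 43688*(1/3816) = 5461/477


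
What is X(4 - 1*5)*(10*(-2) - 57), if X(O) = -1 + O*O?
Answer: 0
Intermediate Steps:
X(O) = -1 + O²
X(4 - 1*5)*(10*(-2) - 57) = (-1 + (4 - 1*5)²)*(10*(-2) - 57) = (-1 + (4 - 5)²)*(-20 - 57) = (-1 + (-1)²)*(-77) = (-1 + 1)*(-77) = 0*(-77) = 0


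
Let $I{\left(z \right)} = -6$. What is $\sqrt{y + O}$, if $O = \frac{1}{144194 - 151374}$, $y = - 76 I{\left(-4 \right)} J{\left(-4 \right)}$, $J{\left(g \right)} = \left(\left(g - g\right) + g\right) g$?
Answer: $\frac{\sqrt{94031575805}}{3590} \approx 85.417$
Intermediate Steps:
$J{\left(g \right)} = g^{2}$ ($J{\left(g \right)} = \left(0 + g\right) g = g g = g^{2}$)
$y = 7296$ ($y = \left(-76\right) \left(-6\right) \left(-4\right)^{2} = 456 \cdot 16 = 7296$)
$O = - \frac{1}{7180}$ ($O = \frac{1}{-7180} = - \frac{1}{7180} \approx -0.00013928$)
$\sqrt{y + O} = \sqrt{7296 - \frac{1}{7180}} = \sqrt{\frac{52385279}{7180}} = \frac{\sqrt{94031575805}}{3590}$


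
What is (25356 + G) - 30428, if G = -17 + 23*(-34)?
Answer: -5871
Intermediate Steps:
G = -799 (G = -17 - 782 = -799)
(25356 + G) - 30428 = (25356 - 799) - 30428 = 24557 - 30428 = -5871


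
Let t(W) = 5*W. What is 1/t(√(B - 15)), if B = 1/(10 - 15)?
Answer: -I*√95/190 ≈ -0.051299*I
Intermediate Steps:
B = -⅕ (B = 1/(-5) = -⅕ ≈ -0.20000)
1/t(√(B - 15)) = 1/(5*√(-⅕ - 15)) = 1/(5*√(-76/5)) = 1/(5*(2*I*√95/5)) = 1/(2*I*√95) = -I*√95/190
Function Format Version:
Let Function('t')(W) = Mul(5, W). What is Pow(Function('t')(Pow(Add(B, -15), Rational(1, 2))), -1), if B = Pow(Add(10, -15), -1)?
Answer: Mul(Rational(-1, 190), I, Pow(95, Rational(1, 2))) ≈ Mul(-0.051299, I)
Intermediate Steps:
B = Rational(-1, 5) (B = Pow(-5, -1) = Rational(-1, 5) ≈ -0.20000)
Pow(Function('t')(Pow(Add(B, -15), Rational(1, 2))), -1) = Pow(Mul(5, Pow(Add(Rational(-1, 5), -15), Rational(1, 2))), -1) = Pow(Mul(5, Pow(Rational(-76, 5), Rational(1, 2))), -1) = Pow(Mul(5, Mul(Rational(2, 5), I, Pow(95, Rational(1, 2)))), -1) = Pow(Mul(2, I, Pow(95, Rational(1, 2))), -1) = Mul(Rational(-1, 190), I, Pow(95, Rational(1, 2)))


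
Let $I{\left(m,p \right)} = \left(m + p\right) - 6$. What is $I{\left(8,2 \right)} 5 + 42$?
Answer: $62$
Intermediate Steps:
$I{\left(m,p \right)} = -6 + m + p$
$I{\left(8,2 \right)} 5 + 42 = \left(-6 + 8 + 2\right) 5 + 42 = 4 \cdot 5 + 42 = 20 + 42 = 62$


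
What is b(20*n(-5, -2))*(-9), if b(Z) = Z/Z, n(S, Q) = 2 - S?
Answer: -9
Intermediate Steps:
b(Z) = 1
b(20*n(-5, -2))*(-9) = 1*(-9) = -9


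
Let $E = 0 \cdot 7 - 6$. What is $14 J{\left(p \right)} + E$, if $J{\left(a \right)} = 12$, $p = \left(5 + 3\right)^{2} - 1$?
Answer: $162$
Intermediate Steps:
$E = -6$ ($E = 0 - 6 = -6$)
$p = 63$ ($p = 8^{2} - 1 = 64 - 1 = 63$)
$14 J{\left(p \right)} + E = 14 \cdot 12 - 6 = 168 - 6 = 162$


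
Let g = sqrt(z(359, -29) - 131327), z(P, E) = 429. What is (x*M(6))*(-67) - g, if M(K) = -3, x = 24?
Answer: 4824 - I*sqrt(130898) ≈ 4824.0 - 361.8*I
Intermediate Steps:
g = I*sqrt(130898) (g = sqrt(429 - 131327) = sqrt(-130898) = I*sqrt(130898) ≈ 361.8*I)
(x*M(6))*(-67) - g = (24*(-3))*(-67) - I*sqrt(130898) = -72*(-67) - I*sqrt(130898) = 4824 - I*sqrt(130898)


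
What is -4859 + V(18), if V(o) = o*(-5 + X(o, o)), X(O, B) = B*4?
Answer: -3653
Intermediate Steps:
X(O, B) = 4*B
V(o) = o*(-5 + 4*o)
-4859 + V(18) = -4859 + 18*(-5 + 4*18) = -4859 + 18*(-5 + 72) = -4859 + 18*67 = -4859 + 1206 = -3653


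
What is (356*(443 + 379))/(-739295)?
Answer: -292632/739295 ≈ -0.39583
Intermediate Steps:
(356*(443 + 379))/(-739295) = (356*822)*(-1/739295) = 292632*(-1/739295) = -292632/739295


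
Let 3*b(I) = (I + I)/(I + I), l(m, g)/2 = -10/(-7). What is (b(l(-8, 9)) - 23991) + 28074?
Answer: 12250/3 ≈ 4083.3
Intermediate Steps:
l(m, g) = 20/7 (l(m, g) = 2*(-10/(-7)) = 2*(-10*(-1/7)) = 2*(10/7) = 20/7)
b(I) = 1/3 (b(I) = ((I + I)/(I + I))/3 = ((2*I)/((2*I)))/3 = ((2*I)*(1/(2*I)))/3 = (1/3)*1 = 1/3)
(b(l(-8, 9)) - 23991) + 28074 = (1/3 - 23991) + 28074 = -71972/3 + 28074 = 12250/3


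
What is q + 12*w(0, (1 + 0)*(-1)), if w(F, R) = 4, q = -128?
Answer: -80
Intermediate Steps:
q + 12*w(0, (1 + 0)*(-1)) = -128 + 12*4 = -128 + 48 = -80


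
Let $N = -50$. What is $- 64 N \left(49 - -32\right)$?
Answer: $259200$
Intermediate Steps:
$- 64 N \left(49 - -32\right) = \left(-64\right) \left(-50\right) \left(49 - -32\right) = 3200 \left(49 + 32\right) = 3200 \cdot 81 = 259200$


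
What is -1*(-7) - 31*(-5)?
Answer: 162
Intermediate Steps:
-1*(-7) - 31*(-5) = 7 + 155 = 162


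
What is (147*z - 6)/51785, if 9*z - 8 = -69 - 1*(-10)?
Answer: -839/51785 ≈ -0.016202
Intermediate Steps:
z = -17/3 (z = 8/9 + (-69 - 1*(-10))/9 = 8/9 + (-69 + 10)/9 = 8/9 + (⅑)*(-59) = 8/9 - 59/9 = -17/3 ≈ -5.6667)
(147*z - 6)/51785 = (147*(-17/3) - 6)/51785 = (-833 - 6)*(1/51785) = -839*1/51785 = -839/51785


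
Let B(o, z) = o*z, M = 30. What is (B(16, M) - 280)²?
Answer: 40000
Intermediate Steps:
(B(16, M) - 280)² = (16*30 - 280)² = (480 - 280)² = 200² = 40000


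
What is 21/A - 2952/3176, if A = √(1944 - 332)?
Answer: -369/397 + 21*√403/806 ≈ -0.40643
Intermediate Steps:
A = 2*√403 (A = √1612 = 2*√403 ≈ 40.150)
21/A - 2952/3176 = 21/((2*√403)) - 2952/3176 = 21*(√403/806) - 2952*1/3176 = 21*√403/806 - 369/397 = -369/397 + 21*√403/806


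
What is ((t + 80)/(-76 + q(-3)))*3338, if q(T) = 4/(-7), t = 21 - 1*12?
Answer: -1039787/268 ≈ -3879.8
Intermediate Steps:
t = 9 (t = 21 - 12 = 9)
q(T) = -4/7 (q(T) = 4*(-⅐) = -4/7)
((t + 80)/(-76 + q(-3)))*3338 = ((9 + 80)/(-76 - 4/7))*3338 = (89/(-536/7))*3338 = (89*(-7/536))*3338 = -623/536*3338 = -1039787/268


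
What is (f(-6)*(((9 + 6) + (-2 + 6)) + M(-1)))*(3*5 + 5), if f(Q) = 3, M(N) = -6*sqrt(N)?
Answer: 1140 - 360*I ≈ 1140.0 - 360.0*I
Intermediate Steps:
(f(-6)*(((9 + 6) + (-2 + 6)) + M(-1)))*(3*5 + 5) = (3*(((9 + 6) + (-2 + 6)) - 6*I))*(3*5 + 5) = (3*((15 + 4) - 6*I))*(15 + 5) = (3*(19 - 6*I))*20 = (57 - 18*I)*20 = 1140 - 360*I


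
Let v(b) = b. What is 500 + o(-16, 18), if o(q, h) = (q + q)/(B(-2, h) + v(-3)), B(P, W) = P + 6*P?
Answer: 8532/17 ≈ 501.88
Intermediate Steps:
B(P, W) = 7*P
o(q, h) = -2*q/17 (o(q, h) = (q + q)/(7*(-2) - 3) = (2*q)/(-14 - 3) = (2*q)/(-17) = (2*q)*(-1/17) = -2*q/17)
500 + o(-16, 18) = 500 - 2/17*(-16) = 500 + 32/17 = 8532/17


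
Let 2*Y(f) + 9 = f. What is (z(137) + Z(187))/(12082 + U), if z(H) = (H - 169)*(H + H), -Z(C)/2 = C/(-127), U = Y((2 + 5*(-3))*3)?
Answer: -556581/765683 ≈ -0.72691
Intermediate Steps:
Y(f) = -9/2 + f/2
U = -24 (U = -9/2 + ((2 + 5*(-3))*3)/2 = -9/2 + ((2 - 15)*3)/2 = -9/2 + (-13*3)/2 = -9/2 + (1/2)*(-39) = -9/2 - 39/2 = -24)
Z(C) = 2*C/127 (Z(C) = -2*C/(-127) = -2*C*(-1)/127 = -(-2)*C/127 = 2*C/127)
z(H) = 2*H*(-169 + H) (z(H) = (-169 + H)*(2*H) = 2*H*(-169 + H))
(z(137) + Z(187))/(12082 + U) = (2*137*(-169 + 137) + (2/127)*187)/(12082 - 24) = (2*137*(-32) + 374/127)/12058 = (-8768 + 374/127)*(1/12058) = -1113162/127*1/12058 = -556581/765683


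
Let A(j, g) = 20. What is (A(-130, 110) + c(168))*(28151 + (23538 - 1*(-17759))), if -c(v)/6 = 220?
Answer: -90282400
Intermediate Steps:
c(v) = -1320 (c(v) = -6*220 = -1320)
(A(-130, 110) + c(168))*(28151 + (23538 - 1*(-17759))) = (20 - 1320)*(28151 + (23538 - 1*(-17759))) = -1300*(28151 + (23538 + 17759)) = -1300*(28151 + 41297) = -1300*69448 = -90282400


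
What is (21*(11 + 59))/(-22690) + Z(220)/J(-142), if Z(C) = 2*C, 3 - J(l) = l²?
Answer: -3962027/45745309 ≈ -0.086611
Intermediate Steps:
J(l) = 3 - l²
(21*(11 + 59))/(-22690) + Z(220)/J(-142) = (21*(11 + 59))/(-22690) + (2*220)/(3 - 1*(-142)²) = (21*70)*(-1/22690) + 440/(3 - 1*20164) = 1470*(-1/22690) + 440/(3 - 20164) = -147/2269 + 440/(-20161) = -147/2269 + 440*(-1/20161) = -147/2269 - 440/20161 = -3962027/45745309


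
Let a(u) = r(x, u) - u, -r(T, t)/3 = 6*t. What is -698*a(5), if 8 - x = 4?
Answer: 66310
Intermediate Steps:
x = 4 (x = 8 - 1*4 = 8 - 4 = 4)
r(T, t) = -18*t
a(u) = -19*u (a(u) = -18*u - u = -19*u)
-698*a(5) = -(-13262)*5 = -698*(-95) = 66310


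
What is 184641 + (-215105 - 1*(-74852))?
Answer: 44388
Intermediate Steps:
184641 + (-215105 - 1*(-74852)) = 184641 + (-215105 + 74852) = 184641 - 140253 = 44388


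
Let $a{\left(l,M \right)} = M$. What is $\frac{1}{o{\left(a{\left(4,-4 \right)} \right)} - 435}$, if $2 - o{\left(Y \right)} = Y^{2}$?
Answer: $- \frac{1}{449} \approx -0.0022272$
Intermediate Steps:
$o{\left(Y \right)} = 2 - Y^{2}$
$\frac{1}{o{\left(a{\left(4,-4 \right)} \right)} - 435} = \frac{1}{\left(2 - \left(-4\right)^{2}\right) - 435} = \frac{1}{\left(2 - 16\right) - 435} = \frac{1}{-14 - 435} = \frac{1}{-449} = - \frac{1}{449}$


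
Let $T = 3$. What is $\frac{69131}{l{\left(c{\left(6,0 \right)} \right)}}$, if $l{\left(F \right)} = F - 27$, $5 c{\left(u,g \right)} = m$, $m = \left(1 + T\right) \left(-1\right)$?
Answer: $- \frac{345655}{139} \approx -2486.7$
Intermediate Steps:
$m = -4$ ($m = \left(1 + 3\right) \left(-1\right) = 4 \left(-1\right) = -4$)
$c{\left(u,g \right)} = - \frac{4}{5}$ ($c{\left(u,g \right)} = \frac{1}{5} \left(-4\right) = - \frac{4}{5}$)
$l{\left(F \right)} = -27 + F$ ($l{\left(F \right)} = F - 27 = -27 + F$)
$\frac{69131}{l{\left(c{\left(6,0 \right)} \right)}} = \frac{69131}{-27 - \frac{4}{5}} = \frac{69131}{- \frac{139}{5}} = 69131 \left(- \frac{5}{139}\right) = - \frac{345655}{139}$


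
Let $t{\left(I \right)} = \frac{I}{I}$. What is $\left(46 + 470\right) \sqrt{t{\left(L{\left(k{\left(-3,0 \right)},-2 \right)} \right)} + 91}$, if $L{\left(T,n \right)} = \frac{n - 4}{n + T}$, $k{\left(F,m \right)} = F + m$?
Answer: $1032 \sqrt{23} \approx 4949.3$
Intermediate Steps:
$L{\left(T,n \right)} = \frac{-4 + n}{T + n}$
$t{\left(I \right)} = 1$
$\left(46 + 470\right) \sqrt{t{\left(L{\left(k{\left(-3,0 \right)},-2 \right)} \right)} + 91} = \left(46 + 470\right) \sqrt{1 + 91} = 516 \sqrt{92} = 516 \cdot 2 \sqrt{23} = 1032 \sqrt{23}$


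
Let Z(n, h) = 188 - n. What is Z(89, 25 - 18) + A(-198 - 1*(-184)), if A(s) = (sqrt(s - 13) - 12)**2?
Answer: 216 - 72*I*sqrt(3) ≈ 216.0 - 124.71*I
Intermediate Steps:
A(s) = (-12 + sqrt(-13 + s))**2 (A(s) = (sqrt(-13 + s) - 12)**2 = (-12 + sqrt(-13 + s))**2)
Z(89, 25 - 18) + A(-198 - 1*(-184)) = (188 - 1*89) + (-12 + sqrt(-13 + (-198 - 1*(-184))))**2 = (188 - 89) + (-12 + sqrt(-13 + (-198 + 184)))**2 = 99 + (-12 + sqrt(-13 - 14))**2 = 99 + (-12 + sqrt(-27))**2 = 99 + (-12 + 3*I*sqrt(3))**2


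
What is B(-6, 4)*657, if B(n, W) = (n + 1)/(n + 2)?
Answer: 3285/4 ≈ 821.25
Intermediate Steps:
B(n, W) = (1 + n)/(2 + n)
B(-6, 4)*657 = ((1 - 6)/(2 - 6))*657 = (-5/(-4))*657 = -¼*(-5)*657 = (5/4)*657 = 3285/4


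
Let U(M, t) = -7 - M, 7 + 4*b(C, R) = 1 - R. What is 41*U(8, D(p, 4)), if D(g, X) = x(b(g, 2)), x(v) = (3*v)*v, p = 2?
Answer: -615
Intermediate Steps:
b(C, R) = -3/2 - R/4 (b(C, R) = -7/4 + (1 - R)/4 = -7/4 + (¼ - R/4) = -3/2 - R/4)
x(v) = 3*v²
D(g, X) = 12 (D(g, X) = 3*(-3/2 - ¼*2)² = 3*(-3/2 - ½)² = 3*(-2)² = 3*4 = 12)
41*U(8, D(p, 4)) = 41*(-7 - 1*8) = 41*(-7 - 8) = 41*(-15) = -615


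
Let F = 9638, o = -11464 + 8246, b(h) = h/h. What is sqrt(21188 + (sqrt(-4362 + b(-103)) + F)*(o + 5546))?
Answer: 2*sqrt(5614613 + 4074*I*sqrt(89)) ≈ 4739.1 + 16.22*I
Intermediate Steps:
b(h) = 1
o = -3218
sqrt(21188 + (sqrt(-4362 + b(-103)) + F)*(o + 5546)) = sqrt(21188 + (sqrt(-4362 + 1) + 9638)*(-3218 + 5546)) = sqrt(21188 + (sqrt(-4361) + 9638)*2328) = sqrt(21188 + (7*I*sqrt(89) + 9638)*2328) = sqrt(21188 + (9638 + 7*I*sqrt(89))*2328) = sqrt(21188 + (22437264 + 16296*I*sqrt(89))) = sqrt(22458452 + 16296*I*sqrt(89))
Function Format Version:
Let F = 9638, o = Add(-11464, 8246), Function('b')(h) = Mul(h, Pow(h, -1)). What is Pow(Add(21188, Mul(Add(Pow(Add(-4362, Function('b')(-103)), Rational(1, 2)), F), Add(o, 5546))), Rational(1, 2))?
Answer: Mul(2, Pow(Add(5614613, Mul(4074, I, Pow(89, Rational(1, 2)))), Rational(1, 2))) ≈ Add(4739.1, Mul(16.220, I))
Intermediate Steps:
Function('b')(h) = 1
o = -3218
Pow(Add(21188, Mul(Add(Pow(Add(-4362, Function('b')(-103)), Rational(1, 2)), F), Add(o, 5546))), Rational(1, 2)) = Pow(Add(21188, Mul(Add(Pow(Add(-4362, 1), Rational(1, 2)), 9638), Add(-3218, 5546))), Rational(1, 2)) = Pow(Add(21188, Mul(Add(Pow(-4361, Rational(1, 2)), 9638), 2328)), Rational(1, 2)) = Pow(Add(21188, Mul(Add(Mul(7, I, Pow(89, Rational(1, 2))), 9638), 2328)), Rational(1, 2)) = Pow(Add(21188, Mul(Add(9638, Mul(7, I, Pow(89, Rational(1, 2)))), 2328)), Rational(1, 2)) = Pow(Add(21188, Add(22437264, Mul(16296, I, Pow(89, Rational(1, 2))))), Rational(1, 2)) = Pow(Add(22458452, Mul(16296, I, Pow(89, Rational(1, 2)))), Rational(1, 2))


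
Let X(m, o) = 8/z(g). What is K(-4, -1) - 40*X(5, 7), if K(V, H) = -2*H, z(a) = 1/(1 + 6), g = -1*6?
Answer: -2238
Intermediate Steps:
g = -6
z(a) = ⅐ (z(a) = 1/7 = ⅐)
X(m, o) = 56 (X(m, o) = 8/(⅐) = 8*7 = 56)
K(-4, -1) - 40*X(5, 7) = -2*(-1) - 40*56 = 2 - 2240 = -2238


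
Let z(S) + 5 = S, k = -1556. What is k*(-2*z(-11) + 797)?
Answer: -1289924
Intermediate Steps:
z(S) = -5 + S
k*(-2*z(-11) + 797) = -1556*(-2*(-5 - 11) + 797) = -1556*(-2*(-16) + 797) = -1556*(32 + 797) = -1556*829 = -1289924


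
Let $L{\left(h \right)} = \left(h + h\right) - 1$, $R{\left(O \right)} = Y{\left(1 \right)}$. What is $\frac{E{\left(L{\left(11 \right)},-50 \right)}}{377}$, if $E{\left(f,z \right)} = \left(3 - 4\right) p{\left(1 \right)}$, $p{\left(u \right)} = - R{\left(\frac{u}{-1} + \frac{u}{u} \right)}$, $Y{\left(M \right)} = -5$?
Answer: $- \frac{5}{377} \approx -0.013263$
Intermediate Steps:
$R{\left(O \right)} = -5$
$p{\left(u \right)} = 5$ ($p{\left(u \right)} = \left(-1\right) \left(-5\right) = 5$)
$L{\left(h \right)} = -1 + 2 h$ ($L{\left(h \right)} = 2 h - 1 = -1 + 2 h$)
$E{\left(f,z \right)} = -5$ ($E{\left(f,z \right)} = \left(3 - 4\right) 5 = \left(-1\right) 5 = -5$)
$\frac{E{\left(L{\left(11 \right)},-50 \right)}}{377} = - \frac{5}{377}$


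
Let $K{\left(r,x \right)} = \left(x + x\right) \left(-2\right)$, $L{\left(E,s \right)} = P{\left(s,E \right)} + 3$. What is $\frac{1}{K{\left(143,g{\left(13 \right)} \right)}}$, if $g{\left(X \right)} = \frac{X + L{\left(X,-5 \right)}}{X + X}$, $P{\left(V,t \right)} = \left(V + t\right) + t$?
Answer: $- \frac{13}{74} \approx -0.17568$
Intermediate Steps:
$P{\left(V,t \right)} = V + 2 t$
$L{\left(E,s \right)} = 3 + s + 2 E$ ($L{\left(E,s \right)} = \left(s + 2 E\right) + 3 = 3 + s + 2 E$)
$g{\left(X \right)} = \frac{-2 + 3 X}{2 X}$ ($g{\left(X \right)} = \frac{X + \left(3 - 5 + 2 X\right)}{X + X} = \frac{X + \left(-2 + 2 X\right)}{2 X} = \left(-2 + 3 X\right) \frac{1}{2 X} = \frac{-2 + 3 X}{2 X}$)
$K{\left(r,x \right)} = - 4 x$ ($K{\left(r,x \right)} = 2 x \left(-2\right) = - 4 x$)
$\frac{1}{K{\left(143,g{\left(13 \right)} \right)}} = \frac{1}{\left(-4\right) \left(\frac{3}{2} - \frac{1}{13}\right)} = \frac{1}{\left(-4\right) \frac{37}{26}} = \frac{1}{- \frac{74}{13}} = - \frac{13}{74}$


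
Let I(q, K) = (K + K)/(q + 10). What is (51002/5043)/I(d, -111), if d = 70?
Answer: -2040080/559773 ≈ -3.6445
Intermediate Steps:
I(q, K) = 2*K/(10 + q) (I(q, K) = (2*K)/(10 + q) = 2*K/(10 + q))
(51002/5043)/I(d, -111) = (51002/5043)/((2*(-111)/(10 + 70))) = (51002*(1/5043))/((2*(-111)/80)) = 51002/(5043*((2*(-111)*(1/80)))) = 51002/(5043*(-111/40)) = (51002/5043)*(-40/111) = -2040080/559773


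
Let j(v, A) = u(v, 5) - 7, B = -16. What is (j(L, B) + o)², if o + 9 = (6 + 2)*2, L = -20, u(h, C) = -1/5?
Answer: 1/25 ≈ 0.040000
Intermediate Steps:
u(h, C) = -⅕ (u(h, C) = -1*⅕ = -⅕)
j(v, A) = -36/5 (j(v, A) = -⅕ - 7 = -36/5)
o = 7 (o = -9 + (6 + 2)*2 = -9 + 8*2 = -9 + 16 = 7)
(j(L, B) + o)² = (-36/5 + 7)² = (-⅕)² = 1/25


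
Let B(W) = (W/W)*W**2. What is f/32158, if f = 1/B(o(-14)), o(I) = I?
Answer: 1/6302968 ≈ 1.5866e-7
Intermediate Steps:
B(W) = W**2 (B(W) = 1*W**2 = W**2)
f = 1/196 (f = 1/((-14)**2) = 1/196 ≈ 0.0051020)
f/32158 = (1/196)/32158 = (1/196)*(1/32158) = 1/6302968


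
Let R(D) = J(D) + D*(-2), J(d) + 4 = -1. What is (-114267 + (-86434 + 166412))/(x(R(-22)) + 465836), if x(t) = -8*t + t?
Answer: -34289/465563 ≈ -0.073651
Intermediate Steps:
J(d) = -5 (J(d) = -4 - 1 = -5)
R(D) = -5 - 2*D (R(D) = -5 + D*(-2) = -5 - 2*D)
x(t) = -7*t
(-114267 + (-86434 + 166412))/(x(R(-22)) + 465836) = (-114267 + (-86434 + 166412))/(-7*(-5 - 2*(-22)) + 465836) = (-114267 + 79978)/(-7*(-5 + 44) + 465836) = -34289/(-7*39 + 465836) = -34289/(-273 + 465836) = -34289/465563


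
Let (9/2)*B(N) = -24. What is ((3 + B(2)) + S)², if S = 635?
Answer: 3602404/9 ≈ 4.0027e+5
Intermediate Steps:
B(N) = -16/3 (B(N) = (2/9)*(-24) = -16/3)
((3 + B(2)) + S)² = ((3 - 16/3) + 635)² = (-7/3 + 635)² = (1898/3)² = 3602404/9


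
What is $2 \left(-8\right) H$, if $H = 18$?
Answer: $-288$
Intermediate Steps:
$2 \left(-8\right) H = 2 \left(-8\right) 18 = \left(-16\right) 18 = -288$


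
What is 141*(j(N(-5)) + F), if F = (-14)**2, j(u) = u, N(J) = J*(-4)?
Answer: 30456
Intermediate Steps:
N(J) = -4*J
F = 196
141*(j(N(-5)) + F) = 141*(-4*(-5) + 196) = 141*(20 + 196) = 141*216 = 30456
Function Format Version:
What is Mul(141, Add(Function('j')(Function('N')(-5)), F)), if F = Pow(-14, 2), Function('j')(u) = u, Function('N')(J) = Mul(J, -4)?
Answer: 30456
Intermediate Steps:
Function('N')(J) = Mul(-4, J)
F = 196
Mul(141, Add(Function('j')(Function('N')(-5)), F)) = Mul(141, Add(Mul(-4, -5), 196)) = Mul(141, Add(20, 196)) = Mul(141, 216) = 30456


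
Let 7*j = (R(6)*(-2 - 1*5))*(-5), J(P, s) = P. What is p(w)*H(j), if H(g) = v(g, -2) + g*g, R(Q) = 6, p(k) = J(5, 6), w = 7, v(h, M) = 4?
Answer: 4520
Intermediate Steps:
p(k) = 5
j = 30 (j = ((6*(-2 - 1*5))*(-5))/7 = ((6*(-2 - 5))*(-5))/7 = ((6*(-7))*(-5))/7 = (-42*(-5))/7 = (1/7)*210 = 30)
H(g) = 4 + g**2 (H(g) = 4 + g*g = 4 + g**2)
p(w)*H(j) = 5*(4 + 30**2) = 5*(4 + 900) = 5*904 = 4520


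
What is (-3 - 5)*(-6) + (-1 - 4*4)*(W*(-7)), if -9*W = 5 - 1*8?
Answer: 263/3 ≈ 87.667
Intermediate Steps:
W = 1/3 (W = -(5 - 1*8)/9 = -(5 - 8)/9 = -1/9*(-3) = 1/3 ≈ 0.33333)
(-3 - 5)*(-6) + (-1 - 4*4)*(W*(-7)) = (-3 - 5)*(-6) + (-1 - 4*4)*((1/3)*(-7)) = -8*(-6) + (-1 - 16)*(-7/3) = 48 - 17*(-7/3) = 48 + 119/3 = 263/3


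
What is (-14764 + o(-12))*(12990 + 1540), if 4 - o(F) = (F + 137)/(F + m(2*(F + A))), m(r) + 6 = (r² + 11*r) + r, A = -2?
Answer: -9222082025/43 ≈ -2.1447e+8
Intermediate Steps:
m(r) = -6 + r² + 12*r (m(r) = -6 + ((r² + 11*r) + r) = -6 + (r² + 12*r) = -6 + r² + 12*r)
o(F) = 4 - (137 + F)/(-54 + (-4 + 2*F)² + 25*F) (o(F) = 4 - (F + 137)/(F + (-6 + (2*(F - 2))² + 12*(2*(F - 2)))) = 4 - (137 + F)/(F + (-6 + (2*(-2 + F))² + 12*(2*(-2 + F)))) = 4 - (137 + F)/(F + (-6 + (-4 + 2*F)² + 12*(-4 + 2*F))) = 4 - (137 + F)/(F + (-6 + (-4 + 2*F)² + (-48 + 24*F))) = 4 - (137 + F)/(F + (-54 + (-4 + 2*F)² + 24*F)) = 4 - (137 + F)/(-54 + (-4 + 2*F)² + 25*F))
(-14764 + o(-12))*(12990 + 1540) = (-14764 + (-289 + 16*(-12)² + 35*(-12))/(-38 + 4*(-12)² + 9*(-12)))*(12990 + 1540) = (-14764 + (-289 + 16*144 - 420)/(-38 + 4*144 - 108))*14530 = (-14764 + (-289 + 2304 - 420)/(-38 + 576 - 108))*14530 = (-14764 + 1595/430)*14530 = (-14764 + (1/430)*1595)*14530 = (-14764 + 319/86)*14530 = -1269385/86*14530 = -9222082025/43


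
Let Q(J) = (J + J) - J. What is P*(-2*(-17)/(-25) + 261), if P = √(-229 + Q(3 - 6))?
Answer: 12982*I*√58/25 ≈ 3954.7*I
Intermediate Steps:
Q(J) = J (Q(J) = 2*J - J = J)
P = 2*I*√58 (P = √(-229 + (3 - 6)) = √(-229 - 3) = √(-232) = 2*I*√58 ≈ 15.232*I)
P*(-2*(-17)/(-25) + 261) = (2*I*√58)*(-2*(-17)/(-25) + 261) = (2*I*√58)*(34*(-1/25) + 261) = (2*I*√58)*(-34/25 + 261) = (2*I*√58)*(6491/25) = 12982*I*√58/25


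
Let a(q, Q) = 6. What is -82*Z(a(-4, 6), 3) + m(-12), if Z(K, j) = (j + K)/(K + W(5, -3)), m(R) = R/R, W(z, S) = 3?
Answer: -81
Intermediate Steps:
m(R) = 1
Z(K, j) = (K + j)/(3 + K) (Z(K, j) = (j + K)/(K + 3) = (K + j)/(3 + K))
-82*Z(a(-4, 6), 3) + m(-12) = -82*(6 + 3)/(3 + 6) + 1 = -82*9/9 + 1 = -82*1 + 1 = -82 + 1 = -81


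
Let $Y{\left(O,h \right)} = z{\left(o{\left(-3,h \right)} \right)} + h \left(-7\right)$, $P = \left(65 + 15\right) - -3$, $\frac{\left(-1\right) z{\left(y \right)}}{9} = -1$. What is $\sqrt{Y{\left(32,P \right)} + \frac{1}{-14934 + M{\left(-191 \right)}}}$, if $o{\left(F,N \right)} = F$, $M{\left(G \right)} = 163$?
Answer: $\frac{i \sqrt{124800371023}}{14771} \approx 23.917 i$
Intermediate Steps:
$z{\left(y \right)} = 9$ ($z{\left(y \right)} = \left(-9\right) \left(-1\right) = 9$)
$P = 83$ ($P = 80 + 3 = 83$)
$Y{\left(O,h \right)} = 9 - 7 h$ ($Y{\left(O,h \right)} = 9 + h \left(-7\right) = 9 - 7 h$)
$\sqrt{Y{\left(32,P \right)} + \frac{1}{-14934 + M{\left(-191 \right)}}} = \sqrt{\left(9 - 581\right) + \frac{1}{-14934 + 163}} = \sqrt{\left(9 - 581\right) + \frac{1}{-14771}} = \sqrt{-572 - \frac{1}{14771}} = \sqrt{- \frac{8449013}{14771}} = \frac{i \sqrt{124800371023}}{14771}$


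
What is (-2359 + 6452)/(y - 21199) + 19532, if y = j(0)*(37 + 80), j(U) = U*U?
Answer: 414054775/21199 ≈ 19532.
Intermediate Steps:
j(U) = U**2
y = 0 (y = 0**2*(37 + 80) = 0*117 = 0)
(-2359 + 6452)/(y - 21199) + 19532 = (-2359 + 6452)/(0 - 21199) + 19532 = 4093/(-21199) + 19532 = 4093*(-1/21199) + 19532 = -4093/21199 + 19532 = 414054775/21199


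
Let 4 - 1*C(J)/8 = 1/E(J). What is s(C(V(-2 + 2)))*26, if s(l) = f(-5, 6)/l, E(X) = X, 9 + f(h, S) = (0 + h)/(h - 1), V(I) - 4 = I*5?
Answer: -637/90 ≈ -7.0778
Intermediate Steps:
V(I) = 4 + 5*I (V(I) = 4 + I*5 = 4 + 5*I)
f(h, S) = -9 + h/(-1 + h) (f(h, S) = -9 + (0 + h)/(h - 1) = -9 + h/(-1 + h))
C(J) = 32 - 8/J
s(l) = -49/(6*l) (s(l) = ((9 - 8*(-5))/(-1 - 5))/l = ((9 + 40)/(-6))/l = (-1/6*49)/l = -49/(6*l))
s(C(V(-2 + 2)))*26 = -49/(6*(32 - 8/(4 + 5*(-2 + 2))))*26 = -49/(6*(32 - 8/(4 + 5*0)))*26 = -49/(6*(32 - 8/(4 + 0)))*26 = -49/(6*(32 - 8/4))*26 = -49/(6*(32 - 8*1/4))*26 = -49/(6*(32 - 2))*26 = -49/6/30*26 = -49/6*1/30*26 = -49/180*26 = -637/90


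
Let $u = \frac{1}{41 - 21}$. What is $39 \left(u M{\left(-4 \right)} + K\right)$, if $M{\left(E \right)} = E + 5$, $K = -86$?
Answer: $- \frac{67041}{20} \approx -3352.1$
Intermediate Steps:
$M{\left(E \right)} = 5 + E$
$u = \frac{1}{20} \approx 0.05$
$39 \left(u M{\left(-4 \right)} + K\right) = 39 \left(\frac{5 - 4}{20} - 86\right) = 39 \left(\frac{1}{20} \cdot 1 - 86\right) = 39 \left(\frac{1}{20} - 86\right) = 39 \left(- \frac{1719}{20}\right) = - \frac{67041}{20}$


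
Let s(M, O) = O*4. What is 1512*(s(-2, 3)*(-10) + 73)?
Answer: -71064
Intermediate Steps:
s(M, O) = 4*O
1512*(s(-2, 3)*(-10) + 73) = 1512*((4*3)*(-10) + 73) = 1512*(12*(-10) + 73) = 1512*(-120 + 73) = 1512*(-47) = -71064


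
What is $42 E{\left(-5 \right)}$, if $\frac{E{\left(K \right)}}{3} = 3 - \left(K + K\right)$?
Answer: $1638$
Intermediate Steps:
$E{\left(K \right)} = 9 - 6 K$ ($E{\left(K \right)} = 3 \left(3 - \left(K + K\right)\right) = 3 \left(3 - 2 K\right) = 9 - 6 K$)
$42 E{\left(-5 \right)} = 42 \left(9 - -30\right) = 42 \left(9 + 30\right) = 42 \cdot 39 = 1638$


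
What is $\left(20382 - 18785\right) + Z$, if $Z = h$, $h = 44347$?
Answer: $45944$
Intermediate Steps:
$Z = 44347$
$\left(20382 - 18785\right) + Z = \left(20382 - 18785\right) + 44347 = 1597 + 44347 = 45944$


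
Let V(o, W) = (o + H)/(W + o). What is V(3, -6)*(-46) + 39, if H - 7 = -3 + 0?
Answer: 439/3 ≈ 146.33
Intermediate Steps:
H = 4 (H = 7 + (-3 + 0) = 7 - 3 = 4)
V(o, W) = (4 + o)/(W + o) (V(o, W) = (o + 4)/(W + o) = (4 + o)/(W + o))
V(3, -6)*(-46) + 39 = ((4 + 3)/(-6 + 3))*(-46) + 39 = (7/(-3))*(-46) + 39 = -⅓*7*(-46) + 39 = -7/3*(-46) + 39 = 322/3 + 39 = 439/3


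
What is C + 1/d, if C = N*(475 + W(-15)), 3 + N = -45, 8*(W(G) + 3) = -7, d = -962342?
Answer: -21762401989/962342 ≈ -22614.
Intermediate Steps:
W(G) = -31/8 (W(G) = -3 + (1/8)*(-7) = -3 - 7/8 = -31/8)
N = -48 (N = -3 - 45 = -48)
C = -22614 (C = -48*(475 - 31/8) = -48*3769/8 = -22614)
C + 1/d = -22614 + 1/(-962342) = -22614 - 1/962342 = -21762401989/962342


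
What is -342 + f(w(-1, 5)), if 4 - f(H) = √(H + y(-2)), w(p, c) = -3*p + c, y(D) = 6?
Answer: -338 - √14 ≈ -341.74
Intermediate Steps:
w(p, c) = c - 3*p
f(H) = 4 - √(6 + H) (f(H) = 4 - √(H + 6) = 4 - √(6 + H))
-342 + f(w(-1, 5)) = -342 + (4 - √(6 + (5 - 3*(-1)))) = -342 + (4 - √(6 + (5 + 3))) = -342 + (4 - √(6 + 8)) = -342 + (4 - √14) = -338 - √14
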